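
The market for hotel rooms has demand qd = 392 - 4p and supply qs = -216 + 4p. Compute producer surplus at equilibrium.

Producer surplus = 968

Equilibrium: 392 - 4p = -216 + 4p gives p* = 76, q* = 88.
Supply starts at p = 54 (where qs = 0).
PS = ½(76 − 54)(88) = 968.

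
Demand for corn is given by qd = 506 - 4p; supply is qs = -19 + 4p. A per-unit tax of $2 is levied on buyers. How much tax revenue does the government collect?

Pre-tax equilibrium: p* = 65.625, q* = 243.5.
Tax on buyers shifts demand to qd = 506 − 4(p + 2) = 498 - 4p.
498 - 4p = -19 + 4p gives seller price ps = 64.625; buyers pay pb = 64.625 + 2 = 66.625.
New quantity: q = 506 − 4(66.625) = 239.5.
Revenue = 2 × 239.5 = 479.

Tax revenue = 479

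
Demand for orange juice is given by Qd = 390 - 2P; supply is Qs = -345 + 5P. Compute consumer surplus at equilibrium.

Consumer surplus = 8100

Equilibrium: 390 - 2P = -345 + 5P gives P* = 105, Q* = 180.
Demand choke price (Qd = 0): P = 195.
CS = ½(195 − 105)(180) = 8100.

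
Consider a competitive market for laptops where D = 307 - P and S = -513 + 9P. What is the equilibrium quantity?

Q* = 225

Set D = S: 307 - P = -513 + 9P.
820 = 10P, so P* = 82.
Q* = 307 − 1(82) = 225.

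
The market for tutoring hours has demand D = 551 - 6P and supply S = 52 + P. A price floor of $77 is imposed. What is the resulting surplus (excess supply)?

Equilibrium price would be P* = 499/7, so the floor at 77 binds.
At P = 77: D = 89, S = 129.
Surplus = 129 − 89 = 40.

Surplus = 40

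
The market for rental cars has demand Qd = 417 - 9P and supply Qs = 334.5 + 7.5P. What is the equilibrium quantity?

Set Qd = Qs: 417 - 9P = 334.5 + 7.5P.
82.5 = 16.5P, so P* = 5.
Q* = 417 − 9(5) = 372.

Q* = 372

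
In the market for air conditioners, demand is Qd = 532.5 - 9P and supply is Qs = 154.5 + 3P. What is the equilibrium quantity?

Q* = 249

Set Qd = Qs: 532.5 - 9P = 154.5 + 3P.
378 = 12P, so P* = 31.5.
Q* = 532.5 − 9(31.5) = 249.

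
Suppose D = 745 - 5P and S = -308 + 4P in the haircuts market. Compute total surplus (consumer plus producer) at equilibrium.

Total surplus = 5760

Equilibrium: 745 - 5P = -308 + 4P gives P* = 117, Q* = 160.
Demand choke price: P = 149; supply starts at P = 77.
CS = ½(149 − 117)(160) = 2560; PS = ½(117 − 77)(160) = 3200.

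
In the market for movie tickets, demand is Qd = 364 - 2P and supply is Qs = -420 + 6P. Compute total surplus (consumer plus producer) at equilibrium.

Equilibrium: 364 - 2P = -420 + 6P gives P* = 98, Q* = 168.
Demand choke price: P = 182; supply starts at P = 70.
CS = ½(182 − 98)(168) = 7056; PS = ½(98 − 70)(168) = 2352.

Total surplus = 9408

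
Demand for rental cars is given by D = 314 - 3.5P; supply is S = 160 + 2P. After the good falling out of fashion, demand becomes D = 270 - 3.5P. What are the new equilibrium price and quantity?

P' = 20, Q' = 200

Original equilibrium: P* = 28, Q* = 216.
New equilibrium: 270 - 3.5P = 160 + 2P, so 110 = 5.5P and P' = 20; Q' = 270 − 3.5(20) = 200.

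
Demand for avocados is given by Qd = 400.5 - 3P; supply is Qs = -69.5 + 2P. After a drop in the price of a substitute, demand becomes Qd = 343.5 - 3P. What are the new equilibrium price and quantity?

P' = 82.6, Q' = 95.7

Original equilibrium: P* = 94, Q* = 118.5.
New equilibrium: 343.5 - 3P = -69.5 + 2P, so 413 = 5P and P' = 82.6; Q' = 343.5 − 3(82.6) = 95.7.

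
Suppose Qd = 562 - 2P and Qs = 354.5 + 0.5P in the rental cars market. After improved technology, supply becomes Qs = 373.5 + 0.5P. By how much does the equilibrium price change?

Original equilibrium: P* = 83, Q* = 396.
New equilibrium: 562 - 2P = 373.5 + 0.5P, so 188.5 = 2.5P and P' = 75.4; Q' = 562 − 2(75.4) = 411.2.
Change in price: 75.4 − 83 = -7.6.

ΔP = -7.6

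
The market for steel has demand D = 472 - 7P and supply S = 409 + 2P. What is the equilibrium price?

Set D = S: 472 - 7P = 409 + 2P.
63 = 9P, so P* = 7.
Q* = 472 − 7(7) = 423.

P* = 7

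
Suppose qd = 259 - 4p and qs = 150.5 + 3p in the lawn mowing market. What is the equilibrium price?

p* = 15.5

Set qd = qs: 259 - 4p = 150.5 + 3p.
108.5 = 7p, so p* = 15.5.
q* = 259 − 4(15.5) = 197.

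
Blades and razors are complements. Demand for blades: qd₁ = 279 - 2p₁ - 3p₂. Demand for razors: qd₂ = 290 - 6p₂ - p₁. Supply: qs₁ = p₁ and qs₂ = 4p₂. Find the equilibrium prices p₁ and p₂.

p₁ = 640/9, p₂ = 197/9

Market 1: 279 - 2p₁ - 3p₂ = p₁ → 3p₁ + 3p₂ = 279.
Market 2: 10p₂ + p₁ = 290.
Eliminating p₂: 10×(1) − 3×(2) gives 27p₁ = 1920, so p₁ = 640/9.
Back-substitute into (2): p₂ = (290 − 1×640/9) / 10 = 197/9.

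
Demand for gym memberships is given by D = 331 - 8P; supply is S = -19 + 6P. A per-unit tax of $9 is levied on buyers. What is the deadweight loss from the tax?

Pre-tax equilibrium: P* = 25, Q* = 131.
Tax on buyers shifts demand to D = 331 − 8(P + 9) = 259 - 8P.
259 - 8P = -19 + 6P gives seller price Ps = 139/7; buyers pay Pb = 139/7 + 9 = 202/7.
New quantity: Q = 331 − 8(202/7) = 701/7.
DWL = ½ × 9 × (131 − 701/7) = 972/7.

Deadweight loss = 972/7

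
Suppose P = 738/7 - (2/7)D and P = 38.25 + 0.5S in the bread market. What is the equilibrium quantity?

Set the two price expressions equal: 738/7 - (2/7)Q = 38.25 + 0.5Q.
1881/28 = (11/14)Q, so Q* = 85.5.
P* = 738/7 − (2/7)(85.5) = 81.

Q* = 85.5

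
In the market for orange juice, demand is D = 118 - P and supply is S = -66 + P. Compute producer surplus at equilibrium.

Producer surplus = 338

Equilibrium: 118 - P = -66 + P gives P* = 92, Q* = 26.
Supply starts at P = 66 (where S = 0).
PS = ½(92 − 66)(26) = 338.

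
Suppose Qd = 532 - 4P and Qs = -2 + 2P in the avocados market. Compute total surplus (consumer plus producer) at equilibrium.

Total surplus = 11616

Equilibrium: 532 - 4P = -2 + 2P gives P* = 89, Q* = 176.
Demand choke price: P = 133; supply starts at P = 1.
CS = ½(133 − 89)(176) = 3872; PS = ½(89 − 1)(176) = 7744.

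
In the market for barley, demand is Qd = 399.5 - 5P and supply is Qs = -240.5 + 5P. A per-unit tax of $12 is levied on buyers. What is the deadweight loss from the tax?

Pre-tax equilibrium: P* = 64, Q* = 79.5.
Tax on buyers shifts demand to Qd = 399.5 − 5(P + 12) = 339.5 - 5P.
339.5 - 5P = -240.5 + 5P gives seller price Ps = 58; buyers pay Pb = 58 + 12 = 70.
New quantity: Q = 399.5 − 5(70) = 49.5.
DWL = ½ × 12 × (79.5 − 49.5) = 180.

Deadweight loss = 180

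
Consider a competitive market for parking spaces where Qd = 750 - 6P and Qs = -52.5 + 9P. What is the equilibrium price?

P* = 53.5

Set Qd = Qs: 750 - 6P = -52.5 + 9P.
802.5 = 15P, so P* = 53.5.
Q* = 750 − 6(53.5) = 429.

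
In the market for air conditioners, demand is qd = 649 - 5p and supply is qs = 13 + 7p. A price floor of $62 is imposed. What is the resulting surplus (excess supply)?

Equilibrium price would be p* = 53, so the floor at 62 binds.
At p = 62: qd = 339, qs = 447.
Surplus = 447 − 339 = 108.

Surplus = 108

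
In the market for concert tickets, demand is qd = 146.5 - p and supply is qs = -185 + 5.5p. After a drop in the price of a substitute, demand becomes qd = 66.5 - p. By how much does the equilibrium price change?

Δp = -160/13

Original equilibrium: p* = 51, q* = 95.5.
New equilibrium: 66.5 - p = -185 + 5.5p, so 251.5 = 6.5p and p' = 503/13; q' = 66.5 − 1(503/13) = 723/26.
Change in price: 503/13 − 51 = -160/13.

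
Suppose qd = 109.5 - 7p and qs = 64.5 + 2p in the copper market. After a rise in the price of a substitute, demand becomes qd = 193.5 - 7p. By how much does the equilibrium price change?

Δp = 28/3

Original equilibrium: p* = 5, q* = 74.5.
New equilibrium: 193.5 - 7p = 64.5 + 2p, so 129 = 9p and p' = 43/3; q' = 193.5 − 7(43/3) = 559/6.
Change in price: 43/3 − 5 = 28/3.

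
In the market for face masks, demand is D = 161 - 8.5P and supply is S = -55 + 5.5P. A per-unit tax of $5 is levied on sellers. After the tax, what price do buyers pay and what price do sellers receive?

Buyers pay 487/28, sellers receive 347/28

Pre-tax equilibrium: P* = 108/7, Q* = 209/7.
Tax on sellers shifts supply to S = -55 + 5.5(P − 5) = -82.5 + 5.5P.
161 - 8.5P = -82.5 + 5.5P gives buyer price Pb = 487/28; sellers receive Ps = 487/28 − 5 = 347/28.
New quantity: Q = 161 − 8.5(487/28) = 737/56.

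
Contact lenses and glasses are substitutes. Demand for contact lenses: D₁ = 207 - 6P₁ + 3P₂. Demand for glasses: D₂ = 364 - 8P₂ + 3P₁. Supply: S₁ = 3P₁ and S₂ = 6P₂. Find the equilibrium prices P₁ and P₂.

Market 1: 207 - 6P₁ + 3P₂ = 3P₁ → 9P₁ - 3P₂ = 207.
Market 2: 14P₂ - 3P₁ = 364.
Eliminating P₂: 14×(1) + 3×(2) gives 117P₁ = 3990, so P₁ = 1330/39.
Back-substitute into (2): P₂ = (364 + 3×1330/39) / 14 = 433/13.

P₁ = 1330/39, P₂ = 433/13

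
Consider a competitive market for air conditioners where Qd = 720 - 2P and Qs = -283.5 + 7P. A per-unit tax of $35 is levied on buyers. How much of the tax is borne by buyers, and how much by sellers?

Buyers bear 245/9, sellers bear 70/9

Pre-tax equilibrium: P* = 111.5, Q* = 497.
Tax on buyers shifts demand to Qd = 720 − 2(P + 35) = 650 - 2P.
650 - 2P = -283.5 + 7P gives seller price Ps = 1867/18; buyers pay Pb = 1867/18 + 35 = 2497/18.
New quantity: Q = 720 − 2(2497/18) = 3983/9.
Buyer burden = 2497/18 − 111.5 = 245/9; seller burden = 111.5 − 1867/18 = 70/9.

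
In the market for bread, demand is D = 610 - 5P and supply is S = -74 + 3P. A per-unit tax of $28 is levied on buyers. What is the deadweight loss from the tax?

Deadweight loss = 735

Pre-tax equilibrium: P* = 85.5, Q* = 182.5.
Tax on buyers shifts demand to D = 610 − 5(P + 28) = 470 - 5P.
470 - 5P = -74 + 3P gives seller price Ps = 68; buyers pay Pb = 68 + 28 = 96.
New quantity: Q = 610 − 5(96) = 130.
DWL = ½ × 28 × (182.5 − 130) = 735.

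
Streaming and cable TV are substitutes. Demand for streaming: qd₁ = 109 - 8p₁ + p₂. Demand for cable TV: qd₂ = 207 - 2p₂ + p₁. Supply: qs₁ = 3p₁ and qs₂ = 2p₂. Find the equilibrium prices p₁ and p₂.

Market 1: 109 - 8p₁ + p₂ = 3p₁ → 11p₁ - p₂ = 109.
Market 2: 4p₂ - p₁ = 207.
Eliminating p₂: 4×(1) + 1×(2) gives 43p₁ = 643, so p₁ = 643/43.
Back-substitute into (2): p₂ = (207 + 1×643/43) / 4 = 2386/43.

p₁ = 643/43, p₂ = 2386/43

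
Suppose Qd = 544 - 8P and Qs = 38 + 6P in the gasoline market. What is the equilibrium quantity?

Set Qd = Qs: 544 - 8P = 38 + 6P.
506 = 14P, so P* = 253/7.
Q* = 544 − 8(253/7) = 1784/7.

Q* = 1784/7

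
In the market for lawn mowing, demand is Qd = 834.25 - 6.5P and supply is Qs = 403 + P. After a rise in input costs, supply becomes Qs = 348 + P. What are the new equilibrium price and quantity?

Original equilibrium: P* = 57.5, Q* = 460.5.
New equilibrium: 834.25 - 6.5P = 348 + P, so 486.25 = 7.5P and P' = 389/6; Q' = 834.25 − 6.5(389/6) = 2477/6.

P' = 389/6, Q' = 2477/6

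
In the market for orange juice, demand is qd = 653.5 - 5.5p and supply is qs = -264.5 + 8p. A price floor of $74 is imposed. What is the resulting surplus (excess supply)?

Surplus = 81

Equilibrium price would be p* = 68, so the floor at 74 binds.
At p = 74: qd = 246.5, qs = 327.5.
Surplus = 327.5 − 246.5 = 81.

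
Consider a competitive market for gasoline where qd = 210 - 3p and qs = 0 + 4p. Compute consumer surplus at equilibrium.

Consumer surplus = 2400

Equilibrium: 210 - 3p = 0 + 4p gives p* = 30, q* = 120.
Demand choke price (qd = 0): p = 70.
CS = ½(70 − 30)(120) = 2400.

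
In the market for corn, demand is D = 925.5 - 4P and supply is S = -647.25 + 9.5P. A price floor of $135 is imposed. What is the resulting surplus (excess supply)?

Equilibrium price would be P* = 116.5, so the floor at 135 binds.
At P = 135: D = 385.5, S = 635.25.
Surplus = 635.25 − 385.5 = 249.75.

Surplus = 249.75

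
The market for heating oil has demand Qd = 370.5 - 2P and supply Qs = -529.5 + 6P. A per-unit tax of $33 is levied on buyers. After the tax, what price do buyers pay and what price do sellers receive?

Buyers pay $137.25, sellers receive $104.25

Pre-tax equilibrium: P* = 112.5, Q* = 145.5.
Tax on buyers shifts demand to Qd = 370.5 − 2(P + 33) = 304.5 - 2P.
304.5 - 2P = -529.5 + 6P gives seller price Ps = 104.25; buyers pay Pb = 104.25 + 33 = 137.25.
New quantity: Q = 370.5 − 2(137.25) = 96.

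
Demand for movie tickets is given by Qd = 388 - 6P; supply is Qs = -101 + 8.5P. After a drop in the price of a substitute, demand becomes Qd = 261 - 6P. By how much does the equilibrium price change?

ΔP = -254/29

Original equilibrium: P* = 978/29, Q* = 5384/29.
New equilibrium: 261 - 6P = -101 + 8.5P, so 362 = 14.5P and P' = 724/29; Q' = 261 − 6(724/29) = 3225/29.
Change in price: 724/29 − 978/29 = -254/29.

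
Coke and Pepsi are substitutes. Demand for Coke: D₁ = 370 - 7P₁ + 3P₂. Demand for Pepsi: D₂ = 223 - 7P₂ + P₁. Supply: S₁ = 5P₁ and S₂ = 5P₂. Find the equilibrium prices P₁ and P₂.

Market 1: 370 - 7P₁ + 3P₂ = 5P₁ → 12P₁ - 3P₂ = 370.
Market 2: 12P₂ - P₁ = 223.
Eliminating P₂: 12×(1) + 3×(2) gives 141P₁ = 5109, so P₁ = 1703/47.
Back-substitute into (2): P₂ = (223 + 1×1703/47) / 12 = 3046/141.

P₁ = 1703/47, P₂ = 3046/141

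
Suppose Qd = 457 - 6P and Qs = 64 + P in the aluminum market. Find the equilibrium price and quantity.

Set Qd = Qs: 457 - 6P = 64 + P.
393 = 7P, so P* = 393/7.
Q* = 457 − 6(393/7) = 841/7.

P* = 393/7, Q* = 841/7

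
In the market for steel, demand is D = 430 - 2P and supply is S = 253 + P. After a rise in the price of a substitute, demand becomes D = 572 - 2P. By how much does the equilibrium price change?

Original equilibrium: P* = 59, Q* = 312.
New equilibrium: 572 - 2P = 253 + P, so 319 = 3P and P' = 319/3; Q' = 572 − 2(319/3) = 1078/3.
Change in price: 319/3 − 59 = 142/3.

ΔP = 142/3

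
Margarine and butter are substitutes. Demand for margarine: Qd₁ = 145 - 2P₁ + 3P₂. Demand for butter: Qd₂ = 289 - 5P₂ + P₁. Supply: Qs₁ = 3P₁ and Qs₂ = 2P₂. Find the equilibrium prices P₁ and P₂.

P₁ = 58.8125, P₂ = 49.6875

Market 1: 145 - 2P₁ + 3P₂ = 3P₁ → 5P₁ - 3P₂ = 145.
Market 2: 7P₂ - P₁ = 289.
Eliminating P₂: 7×(1) + 3×(2) gives 32P₁ = 1882, so P₁ = 58.8125.
Back-substitute into (2): P₂ = (289 + 1×58.8125) / 7 = 49.6875.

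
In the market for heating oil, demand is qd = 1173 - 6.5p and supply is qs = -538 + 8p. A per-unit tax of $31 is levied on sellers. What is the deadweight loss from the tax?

Pre-tax equilibrium: p* = 118, q* = 406.
Tax on sellers shifts supply to qs = -538 + 8(p − 31) = -786 + 8p.
1173 - 6.5p = -786 + 8p gives buyer price pb = 3918/29; sellers receive ps = 3918/29 − 31 = 3019/29.
New quantity: q = 1173 − 6.5(3918/29) = 8550/29.
DWL = ½ × 31 × (406 − 8550/29) = 49972/29.

Deadweight loss = 49972/29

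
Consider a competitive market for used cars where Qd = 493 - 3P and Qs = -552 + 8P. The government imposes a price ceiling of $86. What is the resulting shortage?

Shortage = 99

Equilibrium price would be P* = 95, so the ceiling at 86 binds.
At P = 86: Qd = 493 − 3(86) = 235, Qs = -552 + 8(86) = 136.
Shortage = 235 − 136 = 99.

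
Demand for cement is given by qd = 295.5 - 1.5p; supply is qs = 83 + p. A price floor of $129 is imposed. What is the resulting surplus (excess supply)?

Surplus = 110

Equilibrium price would be p* = 85, so the floor at 129 binds.
At p = 129: qd = 102, qs = 212.
Surplus = 212 − 102 = 110.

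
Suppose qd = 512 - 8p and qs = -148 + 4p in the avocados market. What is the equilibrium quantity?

q* = 72

Set qd = qs: 512 - 8p = -148 + 4p.
660 = 12p, so p* = 55.
q* = 512 − 8(55) = 72.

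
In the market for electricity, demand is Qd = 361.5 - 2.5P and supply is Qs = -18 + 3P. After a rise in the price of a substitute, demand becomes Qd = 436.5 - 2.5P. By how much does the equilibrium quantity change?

ΔQ = 450/11

Original equilibrium: P* = 69, Q* = 189.
New equilibrium: 436.5 - 2.5P = -18 + 3P, so 454.5 = 5.5P and P' = 909/11; Q' = 436.5 − 2.5(909/11) = 2529/11.
Change in quantity: 2529/11 − 189 = 450/11.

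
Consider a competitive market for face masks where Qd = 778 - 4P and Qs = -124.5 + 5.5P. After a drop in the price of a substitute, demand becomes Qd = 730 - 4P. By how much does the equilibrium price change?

Original equilibrium: P* = 95, Q* = 398.
New equilibrium: 730 - 4P = -124.5 + 5.5P, so 854.5 = 9.5P and P' = 1709/19; Q' = 730 − 4(1709/19) = 7034/19.
Change in price: 1709/19 − 95 = -96/19.

ΔP = -96/19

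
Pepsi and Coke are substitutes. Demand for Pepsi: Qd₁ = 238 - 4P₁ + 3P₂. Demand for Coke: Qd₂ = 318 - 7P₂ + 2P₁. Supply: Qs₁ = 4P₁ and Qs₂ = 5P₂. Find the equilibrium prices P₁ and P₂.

Market 1: 238 - 4P₁ + 3P₂ = 4P₁ → 8P₁ - 3P₂ = 238.
Market 2: 12P₂ - 2P₁ = 318.
Eliminating P₂: 12×(1) + 3×(2) gives 90P₁ = 3810, so P₁ = 127/3.
Back-substitute into (2): P₂ = (318 + 2×127/3) / 12 = 302/9.

P₁ = 127/3, P₂ = 302/9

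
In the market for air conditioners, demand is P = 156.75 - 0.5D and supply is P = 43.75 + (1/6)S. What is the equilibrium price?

P* = 72

Set the two price expressions equal: 156.75 - 0.5Q = 43.75 + (1/6)Q.
113 = (2/3)Q, so Q* = 169.5.
P* = 156.75 − (0.5)(169.5) = 72.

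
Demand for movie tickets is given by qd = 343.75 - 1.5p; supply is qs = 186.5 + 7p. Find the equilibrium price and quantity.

Set qd = qs: 343.75 - 1.5p = 186.5 + 7p.
157.25 = 8.5p, so p* = 18.5.
q* = 343.75 − 1.5(18.5) = 316.

p* = 18.5, q* = 316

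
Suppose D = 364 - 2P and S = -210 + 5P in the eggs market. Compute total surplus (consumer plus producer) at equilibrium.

Total surplus = 14000

Equilibrium: 364 - 2P = -210 + 5P gives P* = 82, Q* = 200.
Demand choke price: P = 182; supply starts at P = 42.
CS = ½(182 − 82)(200) = 10000; PS = ½(82 − 42)(200) = 4000.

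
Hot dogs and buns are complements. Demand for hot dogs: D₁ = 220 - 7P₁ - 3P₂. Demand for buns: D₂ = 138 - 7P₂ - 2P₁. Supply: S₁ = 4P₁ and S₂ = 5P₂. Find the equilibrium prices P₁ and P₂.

Market 1: 220 - 7P₁ - 3P₂ = 4P₁ → 11P₁ + 3P₂ = 220.
Market 2: 12P₂ + 2P₁ = 138.
Eliminating P₂: 12×(1) − 3×(2) gives 126P₁ = 2226, so P₁ = 53/3.
Back-substitute into (2): P₂ = (138 − 2×53/3) / 12 = 77/9.

P₁ = 53/3, P₂ = 77/9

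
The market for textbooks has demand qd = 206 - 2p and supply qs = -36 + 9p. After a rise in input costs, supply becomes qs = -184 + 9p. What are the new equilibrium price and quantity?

p' = 390/11, q' = 1486/11

Original equilibrium: p* = 22, q* = 162.
New equilibrium: 206 - 2p = -184 + 9p, so 390 = 11p and p' = 390/11; q' = 206 − 2(390/11) = 1486/11.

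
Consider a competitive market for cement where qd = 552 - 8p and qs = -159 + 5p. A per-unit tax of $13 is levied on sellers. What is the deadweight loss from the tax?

Pre-tax equilibrium: p* = 711/13, q* = 1488/13.
Tax on sellers shifts supply to qs = -159 + 5(p − 13) = -224 + 5p.
552 - 8p = -224 + 5p gives buyer price pb = 776/13; sellers receive ps = 776/13 − 13 = 607/13.
New quantity: q = 552 − 8(776/13) = 968/13.
DWL = ½ × 13 × (1488/13 − 968/13) = 260.

Deadweight loss = 260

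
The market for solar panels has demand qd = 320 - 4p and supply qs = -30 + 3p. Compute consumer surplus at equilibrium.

Consumer surplus = 1800

Equilibrium: 320 - 4p = -30 + 3p gives p* = 50, q* = 120.
Demand choke price (qd = 0): p = 80.
CS = ½(80 − 50)(120) = 1800.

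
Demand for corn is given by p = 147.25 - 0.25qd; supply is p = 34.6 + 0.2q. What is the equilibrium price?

Set the two price expressions equal: 147.25 - 0.25q = 34.6 + 0.2q.
112.65 = 0.45q, so q* = 751/3.
p* = 147.25 − (0.25)(751/3) = 254/3.

p* = 254/3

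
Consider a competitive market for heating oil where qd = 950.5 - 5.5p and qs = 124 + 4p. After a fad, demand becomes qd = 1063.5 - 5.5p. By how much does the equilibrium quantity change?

Δq = 904/19

Original equilibrium: p* = 87, q* = 472.
New equilibrium: 1063.5 - 5.5p = 124 + 4p, so 939.5 = 9.5p and p' = 1879/19; q' = 1063.5 − 5.5(1879/19) = 9872/19.
Change in quantity: 9872/19 − 472 = 904/19.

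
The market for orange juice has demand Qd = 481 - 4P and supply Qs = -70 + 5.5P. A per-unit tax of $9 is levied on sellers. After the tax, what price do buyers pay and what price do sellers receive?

Buyers pay 1201/19, sellers receive 1030/19

Pre-tax equilibrium: P* = 58, Q* = 249.
Tax on sellers shifts supply to Qs = -70 + 5.5(P − 9) = -119.5 + 5.5P.
481 - 4P = -119.5 + 5.5P gives buyer price Pb = 1201/19; sellers receive Ps = 1201/19 − 9 = 1030/19.
New quantity: Q = 481 − 4(1201/19) = 4335/19.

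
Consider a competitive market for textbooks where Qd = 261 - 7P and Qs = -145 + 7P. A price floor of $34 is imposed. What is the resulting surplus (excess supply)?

Surplus = 70

Equilibrium price would be P* = 29, so the floor at 34 binds.
At P = 34: Qd = 23, Qs = 93.
Surplus = 93 − 23 = 70.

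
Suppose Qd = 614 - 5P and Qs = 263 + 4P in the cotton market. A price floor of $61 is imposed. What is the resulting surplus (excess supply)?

Equilibrium price would be P* = 39, so the floor at 61 binds.
At P = 61: Qd = 309, Qs = 507.
Surplus = 507 − 309 = 198.

Surplus = 198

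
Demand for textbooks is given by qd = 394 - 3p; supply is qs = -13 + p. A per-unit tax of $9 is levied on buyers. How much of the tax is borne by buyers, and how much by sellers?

Buyers bear $2.25, sellers bear $6.75

Pre-tax equilibrium: p* = 101.75, q* = 88.75.
Tax on buyers shifts demand to qd = 394 − 3(p + 9) = 367 - 3p.
367 - 3p = -13 + p gives seller price ps = 95; buyers pay pb = 95 + 9 = 104.
New quantity: q = 394 − 3(104) = 82.
Buyer burden = 104 − 101.75 = 2.25; seller burden = 101.75 − 95 = 6.75.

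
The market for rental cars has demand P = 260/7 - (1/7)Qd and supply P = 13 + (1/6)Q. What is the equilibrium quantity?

Set the two price expressions equal: 260/7 - (1/7)Q = 13 + (1/6)Q.
169/7 = (13/42)Q, so Q* = 78.
P* = 260/7 − (1/7)(78) = 26.

Q* = 78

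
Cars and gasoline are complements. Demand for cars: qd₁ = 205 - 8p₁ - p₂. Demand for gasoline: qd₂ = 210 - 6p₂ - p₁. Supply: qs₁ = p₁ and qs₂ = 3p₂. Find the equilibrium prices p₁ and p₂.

Market 1: 205 - 8p₁ - p₂ = p₁ → 9p₁ + p₂ = 205.
Market 2: 9p₂ + p₁ = 210.
Eliminating p₂: 9×(1) − 1×(2) gives 80p₁ = 1635, so p₁ = 20.4375.
Back-substitute into (2): p₂ = (210 − 1×20.4375) / 9 = 21.0625.

p₁ = 20.4375, p₂ = 21.0625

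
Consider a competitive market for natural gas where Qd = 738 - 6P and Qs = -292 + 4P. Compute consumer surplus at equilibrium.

Equilibrium: 738 - 6P = -292 + 4P gives P* = 103, Q* = 120.
Demand choke price (Qd = 0): P = 123.
CS = ½(123 − 103)(120) = 1200.

Consumer surplus = 1200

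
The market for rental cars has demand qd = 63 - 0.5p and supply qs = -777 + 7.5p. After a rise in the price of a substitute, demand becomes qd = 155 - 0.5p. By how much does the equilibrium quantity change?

Original equilibrium: p* = 105, q* = 10.5.
New equilibrium: 155 - 0.5p = -777 + 7.5p, so 932 = 8p and p' = 116.5; q' = 155 − 0.5(116.5) = 96.75.
Change in quantity: 96.75 − 10.5 = 86.25.

Δq = 86.25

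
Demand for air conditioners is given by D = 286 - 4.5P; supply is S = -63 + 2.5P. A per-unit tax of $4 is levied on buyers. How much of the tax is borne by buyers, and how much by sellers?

Pre-tax equilibrium: P* = 349/7, Q* = 863/14.
Tax on buyers shifts demand to D = 286 − 4.5(P + 4) = 268 - 4.5P.
268 - 4.5P = -63 + 2.5P gives seller price Ps = 331/7; buyers pay Pb = 331/7 + 4 = 359/7.
New quantity: Q = 286 − 4.5(359/7) = 773/14.
Buyer burden = 359/7 − 349/7 = 10/7; seller burden = 349/7 − 331/7 = 18/7.

Buyers bear 10/7, sellers bear 18/7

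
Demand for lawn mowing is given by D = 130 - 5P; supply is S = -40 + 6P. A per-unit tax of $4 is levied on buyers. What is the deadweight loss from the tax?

Pre-tax equilibrium: P* = 170/11, Q* = 580/11.
Tax on buyers shifts demand to D = 130 − 5(P + 4) = 110 - 5P.
110 - 5P = -40 + 6P gives seller price Ps = 150/11; buyers pay Pb = 150/11 + 4 = 194/11.
New quantity: Q = 130 − 5(194/11) = 460/11.
DWL = ½ × 4 × (580/11 − 460/11) = 240/11.

Deadweight loss = 240/11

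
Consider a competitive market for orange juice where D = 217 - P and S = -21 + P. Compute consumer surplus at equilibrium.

Equilibrium: 217 - P = -21 + P gives P* = 119, Q* = 98.
Demand choke price (D = 0): P = 217.
CS = ½(217 − 119)(98) = 4802.

Consumer surplus = 4802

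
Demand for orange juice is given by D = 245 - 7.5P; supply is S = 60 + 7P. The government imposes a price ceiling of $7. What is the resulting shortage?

Equilibrium price would be P* = 370/29, so the ceiling at 7 binds.
At P = 7: D = 245 − 7.5(7) = 192.5, S = 60 + 7(7) = 109.
Shortage = 192.5 − 109 = 83.5.

Shortage = 83.5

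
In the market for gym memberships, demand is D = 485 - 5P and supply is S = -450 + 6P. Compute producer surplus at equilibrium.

Equilibrium: 485 - 5P = -450 + 6P gives P* = 85, Q* = 60.
Supply starts at P = 75 (where S = 0).
PS = ½(85 − 75)(60) = 300.

Producer surplus = 300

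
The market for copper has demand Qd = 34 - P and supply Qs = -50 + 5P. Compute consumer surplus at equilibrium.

Consumer surplus = 200

Equilibrium: 34 - P = -50 + 5P gives P* = 14, Q* = 20.
Demand choke price (Qd = 0): P = 34.
CS = ½(34 − 14)(20) = 200.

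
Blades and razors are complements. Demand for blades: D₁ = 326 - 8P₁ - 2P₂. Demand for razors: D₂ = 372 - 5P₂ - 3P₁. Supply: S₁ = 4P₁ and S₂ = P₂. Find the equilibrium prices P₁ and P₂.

P₁ = 202/11, P₂ = 581/11

Market 1: 326 - 8P₁ - 2P₂ = 4P₁ → 12P₁ + 2P₂ = 326.
Market 2: 6P₂ + 3P₁ = 372.
Eliminating P₂: 6×(1) − 2×(2) gives 66P₁ = 1212, so P₁ = 202/11.
Back-substitute into (2): P₂ = (372 − 3×202/11) / 6 = 581/11.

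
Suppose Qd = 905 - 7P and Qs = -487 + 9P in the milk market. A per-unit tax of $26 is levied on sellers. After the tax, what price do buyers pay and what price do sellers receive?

Pre-tax equilibrium: P* = 87, Q* = 296.
Tax on sellers shifts supply to Qs = -487 + 9(P − 26) = -721 + 9P.
905 - 7P = -721 + 9P gives buyer price Pb = 101.625; sellers receive Ps = 101.625 − 26 = 75.625.
New quantity: Q = 905 − 7(101.625) = 193.625.

Buyers pay $101.625, sellers receive $75.625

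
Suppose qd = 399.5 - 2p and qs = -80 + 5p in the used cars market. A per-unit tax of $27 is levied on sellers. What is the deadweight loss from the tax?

Deadweight loss = 3645/7

Pre-tax equilibrium: p* = 68.5, q* = 262.5.
Tax on sellers shifts supply to qs = -80 + 5(p − 27) = -215 + 5p.
399.5 - 2p = -215 + 5p gives buyer price pb = 1229/14; sellers receive ps = 1229/14 − 27 = 851/14.
New quantity: q = 399.5 − 2(1229/14) = 3135/14.
DWL = ½ × 27 × (262.5 − 3135/14) = 3645/7.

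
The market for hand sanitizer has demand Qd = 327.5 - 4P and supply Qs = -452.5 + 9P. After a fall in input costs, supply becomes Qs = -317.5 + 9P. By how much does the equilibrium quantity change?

Original equilibrium: P* = 60, Q* = 87.5.
New equilibrium: 327.5 - 4P = -317.5 + 9P, so 645 = 13P and P' = 645/13; Q' = 327.5 − 4(645/13) = 3355/26.
Change in quantity: 3355/26 − 87.5 = 540/13.

ΔQ = 540/13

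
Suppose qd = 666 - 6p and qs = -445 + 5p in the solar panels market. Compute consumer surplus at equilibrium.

Consumer surplus = 300

Equilibrium: 666 - 6p = -445 + 5p gives p* = 101, q* = 60.
Demand choke price (qd = 0): p = 111.
CS = ½(111 − 101)(60) = 300.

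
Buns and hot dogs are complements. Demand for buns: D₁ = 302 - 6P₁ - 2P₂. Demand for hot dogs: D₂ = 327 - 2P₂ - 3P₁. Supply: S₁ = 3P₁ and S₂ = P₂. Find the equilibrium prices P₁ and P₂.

Market 1: 302 - 6P₁ - 2P₂ = 3P₁ → 9P₁ + 2P₂ = 302.
Market 2: 3P₂ + 3P₁ = 327.
Eliminating P₂: 3×(1) − 2×(2) gives 21P₁ = 252, so P₁ = 12.
Back-substitute into (2): P₂ = (327 − 3×12) / 3 = 97.

P₁ = 12, P₂ = 97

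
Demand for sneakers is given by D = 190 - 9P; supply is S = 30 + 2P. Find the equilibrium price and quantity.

Set D = S: 190 - 9P = 30 + 2P.
160 = 11P, so P* = 160/11.
Q* = 190 − 9(160/11) = 650/11.

P* = 160/11, Q* = 650/11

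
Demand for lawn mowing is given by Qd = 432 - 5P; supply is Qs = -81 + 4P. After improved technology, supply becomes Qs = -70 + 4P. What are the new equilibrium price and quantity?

Original equilibrium: P* = 57, Q* = 147.
New equilibrium: 432 - 5P = -70 + 4P, so 502 = 9P and P' = 502/9; Q' = 432 − 5(502/9) = 1378/9.

P' = 502/9, Q' = 1378/9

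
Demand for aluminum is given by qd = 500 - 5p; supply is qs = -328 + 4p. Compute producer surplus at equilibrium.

Equilibrium: 500 - 5p = -328 + 4p gives p* = 92, q* = 40.
Supply starts at p = 82 (where qs = 0).
PS = ½(92 − 82)(40) = 200.

Producer surplus = 200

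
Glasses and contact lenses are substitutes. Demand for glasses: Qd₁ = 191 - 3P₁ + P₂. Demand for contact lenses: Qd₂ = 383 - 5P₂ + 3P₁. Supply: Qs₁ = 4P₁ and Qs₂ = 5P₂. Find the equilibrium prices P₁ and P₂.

Market 1: 191 - 3P₁ + P₂ = 4P₁ → 7P₁ - P₂ = 191.
Market 2: 10P₂ - 3P₁ = 383.
Eliminating P₂: 10×(1) + 1×(2) gives 67P₁ = 2293, so P₁ = 2293/67.
Back-substitute into (2): P₂ = (383 + 3×2293/67) / 10 = 3254/67.

P₁ = 2293/67, P₂ = 3254/67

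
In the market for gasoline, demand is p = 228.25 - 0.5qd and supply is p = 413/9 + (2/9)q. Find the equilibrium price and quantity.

p* = 102, q* = 252.5

Set the two price expressions equal: 228.25 - 0.5q = 413/9 + (2/9)q.
6565/36 = (13/18)q, so q* = 252.5.
p* = 228.25 − (0.5)(252.5) = 102.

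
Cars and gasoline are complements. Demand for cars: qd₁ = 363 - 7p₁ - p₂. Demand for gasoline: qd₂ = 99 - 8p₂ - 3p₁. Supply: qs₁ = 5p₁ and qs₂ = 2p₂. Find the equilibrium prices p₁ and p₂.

Market 1: 363 - 7p₁ - p₂ = 5p₁ → 12p₁ + p₂ = 363.
Market 2: 10p₂ + 3p₁ = 99.
Eliminating p₂: 10×(1) − 1×(2) gives 117p₁ = 3531, so p₁ = 1177/39.
Back-substitute into (2): p₂ = (99 − 3×1177/39) / 10 = 11/13.

p₁ = 1177/39, p₂ = 11/13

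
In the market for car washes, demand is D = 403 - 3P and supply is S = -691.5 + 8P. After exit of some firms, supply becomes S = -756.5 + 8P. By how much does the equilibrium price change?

Original equilibrium: P* = 99.5, Q* = 104.5.
New equilibrium: 403 - 3P = -756.5 + 8P, so 1159.5 = 11P and P' = 2319/22; Q' = 403 − 3(2319/22) = 1909/22.
Change in price: 2319/22 − 99.5 = 65/11.

ΔP = 65/11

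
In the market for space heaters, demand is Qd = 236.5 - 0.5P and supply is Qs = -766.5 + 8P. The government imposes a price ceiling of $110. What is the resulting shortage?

Shortage = 68

Equilibrium price would be P* = 118, so the ceiling at 110 binds.
At P = 110: Qd = 236.5 − 0.5(110) = 181.5, Qs = -766.5 + 8(110) = 113.5.
Shortage = 181.5 − 113.5 = 68.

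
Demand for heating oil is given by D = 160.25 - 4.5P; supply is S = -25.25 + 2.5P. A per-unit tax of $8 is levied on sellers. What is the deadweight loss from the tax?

Pre-tax equilibrium: P* = 26.5, Q* = 41.
Tax on sellers shifts supply to S = -25.25 + 2.5(P − 8) = -45.25 + 2.5P.
160.25 - 4.5P = -45.25 + 2.5P gives buyer price Pb = 411/14; sellers receive Ps = 411/14 − 8 = 299/14.
New quantity: Q = 160.25 − 4.5(411/14) = 197/7.
DWL = ½ × 8 × (41 − 197/7) = 360/7.

Deadweight loss = 360/7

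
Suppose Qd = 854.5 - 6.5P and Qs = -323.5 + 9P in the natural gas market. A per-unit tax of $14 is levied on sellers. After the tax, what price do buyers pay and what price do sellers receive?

Buyers pay 2608/31, sellers receive 2174/31

Pre-tax equilibrium: P* = 76, Q* = 360.5.
Tax on sellers shifts supply to Qs = -323.5 + 9(P − 14) = -449.5 + 9P.
854.5 - 6.5P = -449.5 + 9P gives buyer price Pb = 2608/31; sellers receive Ps = 2608/31 − 14 = 2174/31.
New quantity: Q = 854.5 − 6.5(2608/31) = 19075/62.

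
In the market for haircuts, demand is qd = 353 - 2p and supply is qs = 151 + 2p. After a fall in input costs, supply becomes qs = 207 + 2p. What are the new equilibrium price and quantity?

p' = 36.5, q' = 280

Original equilibrium: p* = 50.5, q* = 252.
New equilibrium: 353 - 2p = 207 + 2p, so 146 = 4p and p' = 36.5; q' = 353 − 2(36.5) = 280.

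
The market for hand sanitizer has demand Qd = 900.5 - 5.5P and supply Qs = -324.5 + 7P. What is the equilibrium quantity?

Q* = 361.5

Set Qd = Qs: 900.5 - 5.5P = -324.5 + 7P.
1225 = 12.5P, so P* = 98.
Q* = 900.5 − 5.5(98) = 361.5.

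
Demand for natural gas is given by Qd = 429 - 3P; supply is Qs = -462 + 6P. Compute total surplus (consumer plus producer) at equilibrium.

Total surplus = 4356

Equilibrium: 429 - 3P = -462 + 6P gives P* = 99, Q* = 132.
Demand choke price: P = 143; supply starts at P = 77.
CS = ½(143 − 99)(132) = 2904; PS = ½(99 − 77)(132) = 1452.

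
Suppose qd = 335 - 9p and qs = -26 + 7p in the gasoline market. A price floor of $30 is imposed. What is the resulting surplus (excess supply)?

Surplus = 119

Equilibrium price would be p* = 22.5625, so the floor at 30 binds.
At p = 30: qd = 65, qs = 184.
Surplus = 184 − 65 = 119.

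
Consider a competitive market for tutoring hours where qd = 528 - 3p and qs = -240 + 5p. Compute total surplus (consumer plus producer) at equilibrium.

Equilibrium: 528 - 3p = -240 + 5p gives p* = 96, q* = 240.
Demand choke price: p = 176; supply starts at p = 48.
CS = ½(176 − 96)(240) = 9600; PS = ½(96 − 48)(240) = 5760.

Total surplus = 15360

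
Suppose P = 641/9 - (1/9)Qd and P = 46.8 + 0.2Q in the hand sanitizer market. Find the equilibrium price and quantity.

P* = 62.5, Q* = 78.5

Set the two price expressions equal: 641/9 - (1/9)Q = 46.8 + 0.2Q.
1099/45 = (14/45)Q, so Q* = 78.5.
P* = 641/9 − (1/9)(78.5) = 62.5.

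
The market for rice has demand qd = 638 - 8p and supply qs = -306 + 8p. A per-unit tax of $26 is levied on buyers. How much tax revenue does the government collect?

Pre-tax equilibrium: p* = 59, q* = 166.
Tax on buyers shifts demand to qd = 638 − 8(p + 26) = 430 - 8p.
430 - 8p = -306 + 8p gives seller price ps = 46; buyers pay pb = 46 + 26 = 72.
New quantity: q = 638 − 8(72) = 62.
Revenue = 26 × 62 = 1612.

Tax revenue = 1612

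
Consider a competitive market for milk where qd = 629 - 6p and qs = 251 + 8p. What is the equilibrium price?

Set qd = qs: 629 - 6p = 251 + 8p.
378 = 14p, so p* = 27.
q* = 629 − 6(27) = 467.

p* = 27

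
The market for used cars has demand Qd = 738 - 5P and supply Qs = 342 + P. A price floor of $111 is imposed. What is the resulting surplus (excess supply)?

Surplus = 270

Equilibrium price would be P* = 66, so the floor at 111 binds.
At P = 111: Qd = 183, Qs = 453.
Surplus = 453 − 183 = 270.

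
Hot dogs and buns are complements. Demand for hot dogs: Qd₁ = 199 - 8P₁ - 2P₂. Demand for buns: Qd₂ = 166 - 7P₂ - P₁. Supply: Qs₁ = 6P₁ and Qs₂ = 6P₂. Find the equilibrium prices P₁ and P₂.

P₁ = 451/36, P₂ = 425/36

Market 1: 199 - 8P₁ - 2P₂ = 6P₁ → 14P₁ + 2P₂ = 199.
Market 2: 13P₂ + P₁ = 166.
Eliminating P₂: 13×(1) − 2×(2) gives 180P₁ = 2255, so P₁ = 451/36.
Back-substitute into (2): P₂ = (166 − 1×451/36) / 13 = 425/36.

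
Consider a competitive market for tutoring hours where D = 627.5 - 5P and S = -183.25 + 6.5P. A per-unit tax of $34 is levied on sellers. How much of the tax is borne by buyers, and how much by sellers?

Pre-tax equilibrium: P* = 70.5, Q* = 275.
Tax on sellers shifts supply to S = -183.25 + 6.5(P − 34) = -404.25 + 6.5P.
627.5 - 5P = -404.25 + 6.5P gives buyer price Pb = 4127/46; sellers receive Ps = 4127/46 − 34 = 2563/46.
New quantity: Q = 627.5 − 5(4127/46) = 4115/23.
Buyer burden = 4127/46 − 70.5 = 442/23; seller burden = 70.5 − 2563/46 = 340/23.

Buyers bear 442/23, sellers bear 340/23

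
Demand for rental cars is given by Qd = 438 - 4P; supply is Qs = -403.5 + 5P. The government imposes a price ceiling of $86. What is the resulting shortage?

Equilibrium price would be P* = 93.5, so the ceiling at 86 binds.
At P = 86: Qd = 438 − 4(86) = 94, Qs = -403.5 + 5(86) = 26.5.
Shortage = 94 − 26.5 = 67.5.

Shortage = 67.5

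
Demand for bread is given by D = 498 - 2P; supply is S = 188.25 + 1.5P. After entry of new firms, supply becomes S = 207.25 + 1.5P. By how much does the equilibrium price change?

ΔP = -38/7

Original equilibrium: P* = 88.5, Q* = 321.
New equilibrium: 498 - 2P = 207.25 + 1.5P, so 290.75 = 3.5P and P' = 1163/14; Q' = 498 − 2(1163/14) = 2323/7.
Change in price: 1163/14 − 88.5 = -38/7.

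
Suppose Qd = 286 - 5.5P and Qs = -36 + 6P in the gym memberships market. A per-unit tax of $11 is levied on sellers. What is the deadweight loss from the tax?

Deadweight loss = 3993/23

Pre-tax equilibrium: P* = 28, Q* = 132.
Tax on sellers shifts supply to Qs = -36 + 6(P − 11) = -102 + 6P.
286 - 5.5P = -102 + 6P gives buyer price Pb = 776/23; sellers receive Ps = 776/23 − 11 = 523/23.
New quantity: Q = 286 − 5.5(776/23) = 2310/23.
DWL = ½ × 11 × (132 − 2310/23) = 3993/23.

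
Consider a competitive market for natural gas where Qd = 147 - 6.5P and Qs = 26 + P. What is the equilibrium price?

Set Qd = Qs: 147 - 6.5P = 26 + P.
121 = 7.5P, so P* = 242/15.
Q* = 147 − 6.5(242/15) = 632/15.

P* = 242/15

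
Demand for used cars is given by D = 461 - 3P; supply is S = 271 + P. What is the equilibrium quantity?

Q* = 318.5

Set D = S: 461 - 3P = 271 + P.
190 = 4P, so P* = 47.5.
Q* = 461 − 3(47.5) = 318.5.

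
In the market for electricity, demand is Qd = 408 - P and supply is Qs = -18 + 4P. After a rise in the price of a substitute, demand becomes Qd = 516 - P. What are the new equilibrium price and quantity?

P' = 106.8, Q' = 409.2

Original equilibrium: P* = 85.2, Q* = 322.8.
New equilibrium: 516 - P = -18 + 4P, so 534 = 5P and P' = 106.8; Q' = 516 − 1(106.8) = 409.2.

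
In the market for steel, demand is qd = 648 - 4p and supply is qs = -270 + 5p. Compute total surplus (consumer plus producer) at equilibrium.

Total surplus = 12960

Equilibrium: 648 - 4p = -270 + 5p gives p* = 102, q* = 240.
Demand choke price: p = 162; supply starts at p = 54.
CS = ½(162 − 102)(240) = 7200; PS = ½(102 − 54)(240) = 5760.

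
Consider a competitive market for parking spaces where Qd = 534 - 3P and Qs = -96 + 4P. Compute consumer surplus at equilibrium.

Consumer surplus = 11616

Equilibrium: 534 - 3P = -96 + 4P gives P* = 90, Q* = 264.
Demand choke price (Qd = 0): P = 178.
CS = ½(178 − 90)(264) = 11616.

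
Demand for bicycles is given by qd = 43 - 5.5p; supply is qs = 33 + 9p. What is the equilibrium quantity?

Set qd = qs: 43 - 5.5p = 33 + 9p.
10 = 14.5p, so p* = 20/29.
q* = 43 − 5.5(20/29) = 1137/29.

q* = 1137/29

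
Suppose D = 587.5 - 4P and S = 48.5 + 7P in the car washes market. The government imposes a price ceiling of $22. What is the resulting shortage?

Equilibrium price would be P* = 49, so the ceiling at 22 binds.
At P = 22: D = 587.5 − 4(22) = 499.5, S = 48.5 + 7(22) = 202.5.
Shortage = 499.5 − 202.5 = 297.

Shortage = 297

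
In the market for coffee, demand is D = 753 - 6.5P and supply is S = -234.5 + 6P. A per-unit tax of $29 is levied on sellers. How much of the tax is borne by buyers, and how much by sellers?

Pre-tax equilibrium: P* = 79, Q* = 239.5.
Tax on sellers shifts supply to S = -234.5 + 6(P − 29) = -408.5 + 6P.
753 - 6.5P = -408.5 + 6P gives buyer price Pb = 92.92; sellers receive Ps = 92.92 − 29 = 63.92.
New quantity: Q = 753 − 6.5(92.92) = 149.02.
Buyer burden = 92.92 − 79 = 13.92; seller burden = 79 − 63.92 = 15.08.

Buyers bear $13.92, sellers bear $15.08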